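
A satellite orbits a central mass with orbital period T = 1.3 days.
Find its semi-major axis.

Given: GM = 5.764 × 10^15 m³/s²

Convert to SI: T = 1.3 days = 112320 s.
Invert Kepler's third law: a = (GM · T² / (4π²))^(1/3).
Substituting T = 112320 s and GM = 5.764e+15 m³/s²:
a = (5.764e+15 · (112320)² / (4π²))^(1/3) m
a ≈ 1.226e+08 m = 1.226 × 10^8 m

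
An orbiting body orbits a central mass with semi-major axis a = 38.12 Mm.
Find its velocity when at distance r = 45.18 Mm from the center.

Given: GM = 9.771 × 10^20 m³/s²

Convert to SI: a = 38.12 Mm = 3.812e+07 m; r = 45.18 Mm = 4.518e+07 m.
Vis-viva: v = √(GM · (2/r − 1/a)).
2/r − 1/a = 2/4.518e+07 − 1/3.812e+07 = 1.80344e-08 m⁻¹.
v = √(9.771e+20 · 1.80344e-08) m/s ≈ 4.198e+06 m/s = 4198 km/s.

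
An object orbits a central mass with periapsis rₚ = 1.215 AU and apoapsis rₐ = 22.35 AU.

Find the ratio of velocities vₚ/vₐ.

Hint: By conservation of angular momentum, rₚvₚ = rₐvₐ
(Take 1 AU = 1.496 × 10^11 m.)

Convert to SI: rₚ = 1.215 AU = 1.81764e+11 m; rₐ = 22.35 AU = 3.34356e+12 m.
Conservation of angular momentum gives rₚvₚ = rₐvₐ, so vₚ/vₐ = rₐ/rₚ.
vₚ/vₐ = 3.34356e+12 / 1.81764e+11 ≈ 18.4.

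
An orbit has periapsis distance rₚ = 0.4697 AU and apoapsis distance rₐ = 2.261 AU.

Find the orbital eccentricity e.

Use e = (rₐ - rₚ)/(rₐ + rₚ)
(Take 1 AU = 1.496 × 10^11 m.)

Convert to SI: rₚ = 0.4697 AU = 7.02671e+10 m; rₐ = 2.261 AU = 3.38246e+11 m.
e = (rₐ − rₚ) / (rₐ + rₚ).
e = (3.38246e+11 − 7.02671e+10) / (3.38246e+11 + 7.02671e+10) = 2.67978e+11 / 4.08513e+11 ≈ 0.656.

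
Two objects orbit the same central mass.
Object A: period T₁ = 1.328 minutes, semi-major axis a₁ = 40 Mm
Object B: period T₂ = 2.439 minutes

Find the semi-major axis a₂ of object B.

Convert to SI: T₁ = 1.328 minutes = 79.68 s; a₁ = 40 Mm = 4e+07 m; T₂ = 2.439 minutes = 146.34 s.
Kepler's third law: (T₁/T₂)² = (a₁/a₂)³ ⇒ a₂ = a₁ · (T₂/T₁)^(2/3).
T₂/T₁ = 146.34 / 79.68 = 1.8366.
a₂ = 4e+07 · (1.8366)^(2/3) m ≈ 5.999e+07 m = 59.99 Mm.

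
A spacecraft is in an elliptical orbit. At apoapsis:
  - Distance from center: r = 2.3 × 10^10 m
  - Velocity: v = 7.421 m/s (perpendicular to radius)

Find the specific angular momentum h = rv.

With v perpendicular to r, h = r · v.
h = 2.3e+10 · 7.421 m²/s ≈ 1.707e+11 m²/s.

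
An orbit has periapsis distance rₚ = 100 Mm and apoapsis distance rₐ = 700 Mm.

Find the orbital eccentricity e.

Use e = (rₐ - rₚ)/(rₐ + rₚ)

Convert to SI: rₚ = 100 Mm = 1e+08 m; rₐ = 700 Mm = 7e+08 m.
e = (rₐ − rₚ) / (rₐ + rₚ).
e = (7e+08 − 1e+08) / (7e+08 + 1e+08) = 6e+08 / 8e+08 ≈ 0.75.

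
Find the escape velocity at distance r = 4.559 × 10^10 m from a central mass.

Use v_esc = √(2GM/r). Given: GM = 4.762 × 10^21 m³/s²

Escape velocity comes from setting total energy to zero: ½v² − GM/r = 0 ⇒ v_esc = √(2GM / r).
v_esc = √(2 · 4.762e+21 / 4.559e+10) m/s ≈ 4.571e+05 m/s = 457.1 km/s.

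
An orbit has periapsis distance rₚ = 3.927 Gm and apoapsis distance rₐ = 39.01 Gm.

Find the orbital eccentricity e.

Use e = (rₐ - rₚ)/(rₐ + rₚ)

Convert to SI: rₚ = 3.927 Gm = 3.927e+09 m; rₐ = 39.01 Gm = 3.901e+10 m.
e = (rₐ − rₚ) / (rₐ + rₚ).
e = (3.901e+10 − 3.927e+09) / (3.901e+10 + 3.927e+09) = 3.5083e+10 / 4.2937e+10 ≈ 0.8171.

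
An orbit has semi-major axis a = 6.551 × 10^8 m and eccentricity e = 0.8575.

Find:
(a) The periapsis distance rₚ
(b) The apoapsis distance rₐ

(a) rₚ = a(1 − e) = 6.551e+08 · (1 − 0.8575) = 6.551e+08 · 0.1425 ≈ 9.335e+07 m = 9.335 × 10^7 m.
(b) rₐ = a(1 + e) = 6.551e+08 · (1 + 0.8575) = 6.551e+08 · 1.8575 ≈ 1.217e+09 m = 1.217 × 10^9 m.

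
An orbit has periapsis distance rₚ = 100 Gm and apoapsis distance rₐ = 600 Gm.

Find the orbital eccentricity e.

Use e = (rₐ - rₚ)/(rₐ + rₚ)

Convert to SI: rₚ = 100 Gm = 1e+11 m; rₐ = 600 Gm = 6e+11 m.
e = (rₐ − rₚ) / (rₐ + rₚ).
e = (6e+11 − 1e+11) / (6e+11 + 1e+11) = 5e+11 / 7e+11 ≈ 0.7143.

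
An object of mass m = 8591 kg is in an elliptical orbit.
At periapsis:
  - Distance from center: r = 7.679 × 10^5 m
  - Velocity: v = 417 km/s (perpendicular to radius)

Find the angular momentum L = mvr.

Convert to SI: v = 417 km/s = 417000 m/s.
Since v is perpendicular to r, L = m · v · r.
L = 8591 · 417000 · 767900 kg·m²/s ≈ 2.751e+15 kg·m²/s.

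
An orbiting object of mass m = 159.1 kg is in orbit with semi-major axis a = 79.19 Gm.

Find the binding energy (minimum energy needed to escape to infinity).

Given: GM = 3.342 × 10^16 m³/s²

Convert to SI: a = 79.19 Gm = 7.919e+10 m.
Total orbital energy is E = −GMm/(2a); binding energy is E_bind = −E = GMm/(2a).
E_bind = 3.342e+16 · 159.1 / (2 · 7.919e+10) J ≈ 3.357e+07 J = 33.57 MJ.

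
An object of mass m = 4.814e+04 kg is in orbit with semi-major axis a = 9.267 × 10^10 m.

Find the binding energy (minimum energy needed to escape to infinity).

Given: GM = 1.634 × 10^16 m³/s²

Total orbital energy is E = −GMm/(2a); binding energy is E_bind = −E = GMm/(2a).
E_bind = 1.634e+16 · 4.814e+04 / (2 · 9.267e+10) J ≈ 4.244e+09 J = 4.244 GJ.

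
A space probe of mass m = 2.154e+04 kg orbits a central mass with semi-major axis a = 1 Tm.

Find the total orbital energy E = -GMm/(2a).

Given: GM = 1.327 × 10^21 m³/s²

Convert to SI: a = 1 Tm = 1e+12 m.
E = −GMm / (2a).
E = −1.327e+21 · 2.154e+04 / (2 · 1e+12) J ≈ -1.429e+13 J = -14.29 TJ.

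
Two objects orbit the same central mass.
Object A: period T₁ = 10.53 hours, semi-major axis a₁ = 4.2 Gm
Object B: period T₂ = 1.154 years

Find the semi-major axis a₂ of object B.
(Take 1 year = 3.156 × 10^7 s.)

Convert to SI: T₁ = 10.53 hours = 37908 s; a₁ = 4.2 Gm = 4.2e+09 m; T₂ = 1.154 years = 3.64202e+07 s.
Kepler's third law: (T₁/T₂)² = (a₁/a₂)³ ⇒ a₂ = a₁ · (T₂/T₁)^(2/3).
T₂/T₁ = 3.64202e+07 / 37908 = 960.753.
a₂ = 4.2e+09 · (960.753)^(2/3) m ≈ 4.089e+11 m = 408.9 Gm.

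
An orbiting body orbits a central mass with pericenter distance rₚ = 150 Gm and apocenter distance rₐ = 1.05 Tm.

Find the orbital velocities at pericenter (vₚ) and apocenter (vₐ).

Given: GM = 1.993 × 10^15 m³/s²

Convert to SI: rₚ = 150 Gm = 1.5e+11 m; rₐ = 1.05 Tm = 1.05e+12 m.
Use the vis-viva equation v² = GM(2/r − 1/a) with a = (rₚ + rₐ)/2 = (1.5e+11 + 1.05e+12)/2 = 6e+11 m.
vₚ = √(GM · (2/rₚ − 1/a)) = √(1.993e+15 · (2/1.5e+11 − 1/6e+11)) m/s ≈ 152.5 m/s = 152.5 m/s.
vₐ = √(GM · (2/rₐ − 1/a)) = √(1.993e+15 · (2/1.05e+12 − 1/6e+11)) m/s ≈ 21.78 m/s = 21.78 m/s.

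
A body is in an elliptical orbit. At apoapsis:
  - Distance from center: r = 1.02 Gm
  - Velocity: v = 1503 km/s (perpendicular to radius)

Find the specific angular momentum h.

Convert to SI: r = 1.02 Gm = 1.02e+09 m; v = 1503 km/s = 1.503e+06 m/s.
With v perpendicular to r, h = r · v.
h = 1.02e+09 · 1.503e+06 m²/s ≈ 1.533e+15 m²/s.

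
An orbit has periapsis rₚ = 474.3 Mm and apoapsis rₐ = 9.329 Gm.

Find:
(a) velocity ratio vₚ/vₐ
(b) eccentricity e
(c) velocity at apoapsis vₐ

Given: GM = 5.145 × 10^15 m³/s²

Convert to SI: rₚ = 474.3 Mm = 4.743e+08 m; rₐ = 9.329 Gm = 9.329e+09 m.
(a) Conservation of angular momentum (rₚvₚ = rₐvₐ) gives vₚ/vₐ = rₐ/rₚ = 9.329e+09/4.743e+08 ≈ 19.67
(b) e = (rₐ − rₚ)/(rₐ + rₚ) = (9.329e+09 − 4.743e+08)/(9.329e+09 + 4.743e+08) ≈ 0.9032
(c) With a = (rₚ + rₐ)/2 = 4.90165e+09 m, vₐ = √(GM (2/rₐ − 1/a)) = √(5.145e+15 · (2/9.329e+09 − 1/4.90165e+09)) m/s ≈ 231 m/s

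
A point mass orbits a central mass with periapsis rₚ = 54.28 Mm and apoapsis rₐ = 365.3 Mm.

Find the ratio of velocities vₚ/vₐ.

Convert to SI: rₚ = 54.28 Mm = 5.428e+07 m; rₐ = 365.3 Mm = 3.653e+08 m.
Conservation of angular momentum gives rₚvₚ = rₐvₐ, so vₚ/vₐ = rₐ/rₚ.
vₚ/vₐ = 3.653e+08 / 5.428e+07 ≈ 6.73.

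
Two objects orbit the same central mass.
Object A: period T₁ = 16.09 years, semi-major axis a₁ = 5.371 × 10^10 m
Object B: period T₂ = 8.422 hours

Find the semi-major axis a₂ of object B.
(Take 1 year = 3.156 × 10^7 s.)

Convert to SI: T₁ = 16.09 years = 5.078e+08 s; T₂ = 8.422 hours = 30319.2 s.
Kepler's third law: (T₁/T₂)² = (a₁/a₂)³ ⇒ a₂ = a₁ · (T₂/T₁)^(2/3).
T₂/T₁ = 30319.2 / 5.078e+08 = 5.97069e-05.
a₂ = 5.371e+10 · (5.97069e-05)^(2/3) m ≈ 8.205e+07 m = 8.205 × 10^7 m.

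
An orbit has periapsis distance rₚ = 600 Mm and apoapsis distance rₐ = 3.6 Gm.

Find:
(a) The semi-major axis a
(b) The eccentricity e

Convert to SI: rₚ = 600 Mm = 6e+08 m; rₐ = 3.6 Gm = 3.6e+09 m.
(a) a = (rₚ + rₐ) / 2 = (6e+08 + 3.6e+09) / 2 ≈ 2.1e+09 m = 2.1 Gm.
(b) e = (rₐ − rₚ) / (rₐ + rₚ) = (3.6e+09 − 6e+08) / (3.6e+09 + 6e+08) ≈ 0.7143.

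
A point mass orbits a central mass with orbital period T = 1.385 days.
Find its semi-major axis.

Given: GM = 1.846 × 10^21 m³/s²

Convert to SI: T = 1.385 days = 119664 s.
Invert Kepler's third law: a = (GM · T² / (4π²))^(1/3).
Substituting T = 119664 s and GM = 1.846e+21 m³/s²:
a = (1.846e+21 · (119664)² / (4π²))^(1/3) m
a ≈ 8.748e+09 m = 8.748 Gm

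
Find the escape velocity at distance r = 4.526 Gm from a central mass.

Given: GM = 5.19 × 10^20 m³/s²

Convert to SI: r = 4.526 Gm = 4.526e+09 m.
Escape velocity comes from setting total energy to zero: ½v² − GM/r = 0 ⇒ v_esc = √(2GM / r).
v_esc = √(2 · 5.19e+20 / 4.526e+09) m/s ≈ 4.789e+05 m/s = 478.9 km/s.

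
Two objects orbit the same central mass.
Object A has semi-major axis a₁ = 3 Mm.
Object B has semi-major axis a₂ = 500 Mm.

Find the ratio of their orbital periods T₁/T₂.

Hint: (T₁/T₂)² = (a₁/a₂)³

Convert to SI: a₁ = 3 Mm = 3e+06 m; a₂ = 500 Mm = 5e+08 m.
From Kepler's third law, (T₁/T₂)² = (a₁/a₂)³, so T₁/T₂ = (a₁/a₂)^(3/2).
a₁/a₂ = 3e+06 / 5e+08 = 0.006.
T₁/T₂ = (0.006)^(3/2) ≈ 0.0004648.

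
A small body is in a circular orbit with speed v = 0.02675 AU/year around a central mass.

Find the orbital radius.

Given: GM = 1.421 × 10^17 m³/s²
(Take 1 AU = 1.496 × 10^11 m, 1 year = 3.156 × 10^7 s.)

Convert to SI: v = 0.02675 AU/year = 126.8 m/s.
For a circular orbit, v² = GM / r, so r = GM / v².
r = 1.421e+17 / (126.8)² m ≈ 8.838e+12 m = 59.08 AU.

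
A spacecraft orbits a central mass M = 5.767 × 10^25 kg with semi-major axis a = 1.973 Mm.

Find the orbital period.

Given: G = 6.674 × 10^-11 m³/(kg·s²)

Convert to SI: a = 1.973 Mm = 1.973e+06 m.
GM = G · M = 6.674e-11 · 5.767e+25 = 3.8489e+15 m³/s².
Kepler's third law: T = 2π √(a³ / GM).
Substituting a = 1.973e+06 m and GM = 3.8489e+15 m³/s²:
T = 2π √((1.973e+06)³ / 3.8489e+15) s
T ≈ 280.7 s = 4.678 minutes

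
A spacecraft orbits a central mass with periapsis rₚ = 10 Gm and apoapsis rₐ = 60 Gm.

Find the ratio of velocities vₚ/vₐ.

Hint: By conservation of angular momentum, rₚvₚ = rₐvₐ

Convert to SI: rₚ = 10 Gm = 1e+10 m; rₐ = 60 Gm = 6e+10 m.
Conservation of angular momentum gives rₚvₚ = rₐvₐ, so vₚ/vₐ = rₐ/rₚ.
vₚ/vₐ = 6e+10 / 1e+10 ≈ 6.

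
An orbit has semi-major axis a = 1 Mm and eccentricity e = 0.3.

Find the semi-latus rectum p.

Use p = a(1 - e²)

Convert to SI: a = 1 Mm = 1e+06 m.
p = a (1 − e²).
p = 1e+06 · (1 − (0.3)²) = 1e+06 · 0.91 ≈ 9.1e+05 m = 910 km.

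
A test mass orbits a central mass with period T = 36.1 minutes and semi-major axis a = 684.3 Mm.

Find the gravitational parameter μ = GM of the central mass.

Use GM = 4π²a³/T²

Convert to SI: T = 36.1 minutes = 2166 s; a = 684.3 Mm = 6.843e+08 m.
GM = 4π² · a³ / T².
GM = 4π² · (6.843e+08)³ / (2166)² m³/s² ≈ 2.696e+21 m³/s² = 2.696 × 10^21 m³/s².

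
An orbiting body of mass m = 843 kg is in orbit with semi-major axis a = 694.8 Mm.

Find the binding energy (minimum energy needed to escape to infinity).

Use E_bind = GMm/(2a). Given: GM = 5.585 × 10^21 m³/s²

Convert to SI: a = 694.8 Mm = 6.948e+08 m.
Total orbital energy is E = −GMm/(2a); binding energy is E_bind = −E = GMm/(2a).
E_bind = 5.585e+21 · 843 / (2 · 6.948e+08) J ≈ 3.388e+15 J = 3.388 PJ.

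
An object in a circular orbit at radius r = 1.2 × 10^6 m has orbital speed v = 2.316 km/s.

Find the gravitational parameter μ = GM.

Convert to SI: v = 2.316 km/s = 2316 m/s.
For a circular orbit v² = GM/r, so GM = v² · r.
GM = (2316)² · 1.2e+06 m³/s² ≈ 6.437e+12 m³/s² = 6.437 × 10^12 m³/s².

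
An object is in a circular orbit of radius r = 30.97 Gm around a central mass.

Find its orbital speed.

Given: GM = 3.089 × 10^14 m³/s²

Convert to SI: r = 30.97 Gm = 3.097e+10 m.
For a circular orbit, gravity supplies the centripetal force, so v = √(GM / r).
v = √(3.089e+14 / 3.097e+10) m/s ≈ 99.87 m/s = 99.87 m/s.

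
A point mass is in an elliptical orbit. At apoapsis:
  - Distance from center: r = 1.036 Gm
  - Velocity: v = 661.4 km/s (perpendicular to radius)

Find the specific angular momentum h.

Convert to SI: r = 1.036 Gm = 1.036e+09 m; v = 661.4 km/s = 661400 m/s.
With v perpendicular to r, h = r · v.
h = 1.036e+09 · 661400 m²/s ≈ 6.852e+14 m²/s.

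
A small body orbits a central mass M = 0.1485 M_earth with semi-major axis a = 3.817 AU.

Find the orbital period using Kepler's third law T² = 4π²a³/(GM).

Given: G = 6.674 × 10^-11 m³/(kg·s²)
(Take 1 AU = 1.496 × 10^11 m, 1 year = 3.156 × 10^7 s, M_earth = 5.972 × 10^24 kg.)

Convert to SI: a = 3.817 AU = 5.71023e+11 m; M = 0.1485 M_earth = 8.86842e+23 kg.
GM = G · M = 6.674e-11 · 8.86842e+23 = 5.91878e+13 m³/s².
Kepler's third law: T = 2π √(a³ / GM).
Substituting a = 5.71023e+11 m and GM = 5.91878e+13 m³/s²:
T = 2π √((5.71023e+11)³ / 5.91878e+13) s
T ≈ 3.524e+11 s = 1.117e+04 years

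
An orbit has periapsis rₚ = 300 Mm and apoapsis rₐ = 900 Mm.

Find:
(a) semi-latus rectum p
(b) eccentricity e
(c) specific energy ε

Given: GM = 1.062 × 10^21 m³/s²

Convert to SI: rₚ = 300 Mm = 3e+08 m; rₐ = 900 Mm = 9e+08 m.
(a) From a = (rₚ + rₐ)/2 = 6e+08 m and e = (rₐ − rₚ)/(rₐ + rₚ) = 0.5, p = a(1 − e²) = 6e+08 · (1 − (0.5)²) ≈ 4.5e+08 m
(b) e = (rₐ − rₚ)/(rₐ + rₚ) = (9e+08 − 3e+08)/(9e+08 + 3e+08) ≈ 0.5
(c) With a = (rₚ + rₐ)/2 = 6e+08 m, ε = −GM/(2a) = −1.062e+21/(2 · 6e+08) J/kg ≈ -8.85e+11 J/kg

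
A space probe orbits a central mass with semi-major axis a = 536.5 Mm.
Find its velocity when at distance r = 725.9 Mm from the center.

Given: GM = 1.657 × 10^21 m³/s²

Convert to SI: a = 536.5 Mm = 5.365e+08 m; r = 725.9 Mm = 7.259e+08 m.
Vis-viva: v = √(GM · (2/r − 1/a)).
2/r − 1/a = 2/7.259e+08 − 1/5.365e+08 = 8.91268e-10 m⁻¹.
v = √(1.657e+21 · 8.91268e-10) m/s ≈ 1.215e+06 m/s = 1215 km/s.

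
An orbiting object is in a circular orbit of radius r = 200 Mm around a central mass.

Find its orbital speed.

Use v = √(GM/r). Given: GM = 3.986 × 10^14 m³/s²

Convert to SI: r = 200 Mm = 2e+08 m.
For a circular orbit, gravity supplies the centripetal force, so v = √(GM / r).
v = √(3.986e+14 / 2e+08) m/s ≈ 1412 m/s = 1.412 km/s.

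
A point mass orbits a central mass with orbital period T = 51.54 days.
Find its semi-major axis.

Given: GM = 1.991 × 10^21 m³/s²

Convert to SI: T = 51.54 days = 4.45306e+06 s.
Invert Kepler's third law: a = (GM · T² / (4π²))^(1/3).
Substituting T = 4.45306e+06 s and GM = 1.991e+21 m³/s²:
a = (1.991e+21 · (4.45306e+06)² / (4π²))^(1/3) m
a ≈ 1e+11 m = 100 Gm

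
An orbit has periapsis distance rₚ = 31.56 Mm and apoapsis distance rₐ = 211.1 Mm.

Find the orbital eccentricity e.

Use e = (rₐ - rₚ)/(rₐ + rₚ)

Convert to SI: rₚ = 31.56 Mm = 3.156e+07 m; rₐ = 211.1 Mm = 2.111e+08 m.
e = (rₐ − rₚ) / (rₐ + rₚ).
e = (2.111e+08 − 3.156e+07) / (2.111e+08 + 3.156e+07) = 1.7954e+08 / 2.4266e+08 ≈ 0.7399.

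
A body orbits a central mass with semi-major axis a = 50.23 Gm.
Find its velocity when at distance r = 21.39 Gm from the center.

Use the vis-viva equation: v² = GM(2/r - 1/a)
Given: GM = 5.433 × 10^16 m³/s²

Convert to SI: a = 50.23 Gm = 5.023e+10 m; r = 21.39 Gm = 2.139e+10 m.
Vis-viva: v = √(GM · (2/r − 1/a)).
2/r − 1/a = 2/2.139e+10 − 1/5.023e+10 = 7.35932e-11 m⁻¹.
v = √(5.433e+16 · 7.35932e-11) m/s ≈ 2000 m/s = 2 km/s.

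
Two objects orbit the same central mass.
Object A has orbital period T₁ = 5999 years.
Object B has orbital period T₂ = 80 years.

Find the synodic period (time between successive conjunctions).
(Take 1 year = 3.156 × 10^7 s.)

Convert to SI: T₁ = 5999 years = 1.89328e+11 s; T₂ = 80 years = 2.5248e+09 s.
T_syn = |T₁ · T₂ / (T₁ − T₂)|.
T_syn = |1.89328e+11 · 2.5248e+09 / (1.89328e+11 − 2.5248e+09)| s ≈ 2.559e+09 s = 81.08 years.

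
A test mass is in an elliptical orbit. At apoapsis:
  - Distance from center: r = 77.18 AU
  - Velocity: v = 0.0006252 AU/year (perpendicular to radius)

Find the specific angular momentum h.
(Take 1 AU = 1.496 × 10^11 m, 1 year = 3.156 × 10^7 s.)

Convert to SI: r = 77.18 AU = 1.15461e+13 m; v = 0.0006252 AU/year = 2.96356 m/s.
With v perpendicular to r, h = r · v.
h = 1.15461e+13 · 2.96356 m²/s ≈ 3.422e+13 m²/s.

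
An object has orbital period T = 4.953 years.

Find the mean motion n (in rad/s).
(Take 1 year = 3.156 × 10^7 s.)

Convert to SI: T = 4.953 years = 1.56317e+08 s.
n = 2π / T.
n = 2π / 1.56317e+08 s ≈ 4.02e-08 rad/s.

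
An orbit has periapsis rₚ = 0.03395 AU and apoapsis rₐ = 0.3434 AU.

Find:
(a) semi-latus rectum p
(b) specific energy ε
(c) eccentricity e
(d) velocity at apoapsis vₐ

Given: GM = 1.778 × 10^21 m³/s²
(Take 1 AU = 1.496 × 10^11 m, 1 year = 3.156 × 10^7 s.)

Convert to SI: rₚ = 0.03395 AU = 5.07892e+09 m; rₐ = 0.3434 AU = 5.13726e+10 m.
(a) From a = (rₚ + rₐ)/2 = 2.82258e+10 m and e = (rₐ − rₚ)/(rₐ + rₚ) = 0.820061, p = a(1 − e²) = 2.82258e+10 · (1 − (0.820061)²) ≈ 9.244e+09 m
(b) With a = (rₚ + rₐ)/2 = 2.82258e+10 m, ε = −GM/(2a) = −1.778e+21/(2 · 2.82258e+10) J/kg ≈ -3.15e+10 J/kg
(c) e = (rₐ − rₚ)/(rₐ + rₚ) = (5.13726e+10 − 5.07892e+09)/(5.13726e+10 + 5.07892e+09) ≈ 0.8201
(d) With a = (rₚ + rₐ)/2 = 2.82258e+10 m, vₐ = √(GM (2/rₐ − 1/a)) = √(1.778e+21 · (2/5.13726e+10 − 1/2.82258e+10)) m/s ≈ 7.892e+04 m/s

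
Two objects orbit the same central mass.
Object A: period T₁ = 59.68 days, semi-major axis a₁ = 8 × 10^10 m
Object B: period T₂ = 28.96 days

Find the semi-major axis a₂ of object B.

Convert to SI: T₁ = 59.68 days = 5.15635e+06 s; T₂ = 28.96 days = 2.50214e+06 s.
Kepler's third law: (T₁/T₂)² = (a₁/a₂)³ ⇒ a₂ = a₁ · (T₂/T₁)^(2/3).
T₂/T₁ = 2.50214e+06 / 5.15635e+06 = 0.485255.
a₂ = 8e+10 · (0.485255)^(2/3) m ≈ 4.94e+10 m = 4.94 × 10^10 m.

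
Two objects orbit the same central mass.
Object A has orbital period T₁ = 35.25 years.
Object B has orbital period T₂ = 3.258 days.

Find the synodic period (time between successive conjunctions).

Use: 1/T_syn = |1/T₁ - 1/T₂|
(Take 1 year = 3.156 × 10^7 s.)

Convert to SI: T₁ = 35.25 years = 1.11249e+09 s; T₂ = 3.258 days = 281491 s.
T_syn = |T₁ · T₂ / (T₁ − T₂)|.
T_syn = |1.11249e+09 · 281491 / (1.11249e+09 − 281491)| s ≈ 2.816e+05 s = 3.259 days.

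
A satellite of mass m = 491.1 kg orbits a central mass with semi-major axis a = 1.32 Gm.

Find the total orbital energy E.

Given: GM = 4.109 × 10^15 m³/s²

Convert to SI: a = 1.32 Gm = 1.32e+09 m.
E = −GMm / (2a).
E = −4.109e+15 · 491.1 / (2 · 1.32e+09) J ≈ -7.644e+08 J = -764.4 MJ.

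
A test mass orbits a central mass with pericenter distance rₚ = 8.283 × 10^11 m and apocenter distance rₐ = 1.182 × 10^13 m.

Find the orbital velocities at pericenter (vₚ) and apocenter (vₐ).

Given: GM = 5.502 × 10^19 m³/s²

Use the vis-viva equation v² = GM(2/r − 1/a) with a = (rₚ + rₐ)/2 = (8.283e+11 + 1.182e+13)/2 = 6.32415e+12 m.
vₚ = √(GM · (2/rₚ − 1/a)) = √(5.502e+19 · (2/8.283e+11 − 1/6.32415e+12)) m/s ≈ 1.114e+04 m/s = 11.14 km/s.
vₐ = √(GM · (2/rₐ − 1/a)) = √(5.502e+19 · (2/1.182e+13 − 1/6.32415e+12)) m/s ≈ 780.8 m/s = 780.8 m/s.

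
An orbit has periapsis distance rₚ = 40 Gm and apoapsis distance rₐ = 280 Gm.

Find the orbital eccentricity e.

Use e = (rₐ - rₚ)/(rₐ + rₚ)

Convert to SI: rₚ = 40 Gm = 4e+10 m; rₐ = 280 Gm = 2.8e+11 m.
e = (rₐ − rₚ) / (rₐ + rₚ).
e = (2.8e+11 − 4e+10) / (2.8e+11 + 4e+10) = 2.4e+11 / 3.2e+11 ≈ 0.75.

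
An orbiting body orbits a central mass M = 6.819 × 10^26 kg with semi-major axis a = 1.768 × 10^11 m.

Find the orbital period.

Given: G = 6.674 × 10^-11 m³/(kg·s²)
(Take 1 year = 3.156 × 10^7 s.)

GM = G · M = 6.674e-11 · 6.819e+26 = 4.551e+16 m³/s².
Kepler's third law: T = 2π √(a³ / GM).
Substituting a = 1.768e+11 m and GM = 4.551e+16 m³/s²:
T = 2π √((1.768e+11)³ / 4.551e+16) s
T ≈ 2.19e+09 s = 69.38 years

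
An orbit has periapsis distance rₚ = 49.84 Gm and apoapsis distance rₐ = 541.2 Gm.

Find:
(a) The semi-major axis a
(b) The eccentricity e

Convert to SI: rₚ = 49.84 Gm = 4.984e+10 m; rₐ = 541.2 Gm = 5.412e+11 m.
(a) a = (rₚ + rₐ) / 2 = (4.984e+10 + 5.412e+11) / 2 ≈ 2.955e+11 m = 295.5 Gm.
(b) e = (rₐ − rₚ) / (rₐ + rₚ) = (5.412e+11 − 4.984e+10) / (5.412e+11 + 4.984e+10) ≈ 0.8313.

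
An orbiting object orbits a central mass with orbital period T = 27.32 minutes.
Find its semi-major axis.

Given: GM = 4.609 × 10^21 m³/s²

Convert to SI: T = 27.32 minutes = 1639.2 s.
Invert Kepler's third law: a = (GM · T² / (4π²))^(1/3).
Substituting T = 1639.2 s and GM = 4.609e+21 m³/s²:
a = (4.609e+21 · (1639.2)² / (4π²))^(1/3) m
a ≈ 6.795e+08 m = 6.795 × 10^8 m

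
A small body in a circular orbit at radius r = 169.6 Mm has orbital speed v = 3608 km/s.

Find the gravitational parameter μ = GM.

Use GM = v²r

Convert to SI: r = 169.6 Mm = 1.696e+08 m; v = 3608 km/s = 3.608e+06 m/s.
For a circular orbit v² = GM/r, so GM = v² · r.
GM = (3.608e+06)² · 1.696e+08 m³/s² ≈ 2.208e+21 m³/s² = 2.208 × 10^21 m³/s².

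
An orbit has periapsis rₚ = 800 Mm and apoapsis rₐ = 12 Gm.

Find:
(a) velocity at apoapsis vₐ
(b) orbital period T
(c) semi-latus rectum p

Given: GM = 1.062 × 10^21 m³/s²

Convert to SI: rₚ = 800 Mm = 8e+08 m; rₐ = 12 Gm = 1.2e+10 m.
(a) With a = (rₚ + rₐ)/2 = 6.4e+09 m, vₐ = √(GM (2/rₐ − 1/a)) = √(1.062e+21 · (2/1.2e+10 − 1/6.4e+09)) m/s ≈ 1.052e+05 m/s
(b) With a = (rₚ + rₐ)/2 = 6.4e+09 m, T = 2π √(a³/GM) = 2π √((6.4e+09)³/1.062e+21) s ≈ 9.872e+04 s
(c) From a = (rₚ + rₐ)/2 = 6.4e+09 m and e = (rₐ − rₚ)/(rₐ + rₚ) = 0.875, p = a(1 − e²) = 6.4e+09 · (1 − (0.875)²) ≈ 1.5e+09 m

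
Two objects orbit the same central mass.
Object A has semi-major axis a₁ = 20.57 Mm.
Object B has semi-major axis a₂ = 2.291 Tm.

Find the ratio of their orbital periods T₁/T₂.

Convert to SI: a₁ = 20.57 Mm = 2.057e+07 m; a₂ = 2.291 Tm = 2.291e+12 m.
From Kepler's third law, (T₁/T₂)² = (a₁/a₂)³, so T₁/T₂ = (a₁/a₂)^(3/2).
a₁/a₂ = 2.057e+07 / 2.291e+12 = 8.97861e-06.
T₁/T₂ = (8.97861e-06)^(3/2) ≈ 2.69e-08.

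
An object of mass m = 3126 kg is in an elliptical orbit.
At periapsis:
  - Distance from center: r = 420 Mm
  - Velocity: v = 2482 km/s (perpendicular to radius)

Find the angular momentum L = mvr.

Convert to SI: r = 420 Mm = 4.2e+08 m; v = 2482 km/s = 2.482e+06 m/s.
Since v is perpendicular to r, L = m · v · r.
L = 3126 · 2.482e+06 · 4.2e+08 kg·m²/s ≈ 3.259e+18 kg·m²/s.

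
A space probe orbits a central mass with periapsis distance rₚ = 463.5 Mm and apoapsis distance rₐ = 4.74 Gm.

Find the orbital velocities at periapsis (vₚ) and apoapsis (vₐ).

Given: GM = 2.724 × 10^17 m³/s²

Convert to SI: rₚ = 463.5 Mm = 4.635e+08 m; rₐ = 4.74 Gm = 4.74e+09 m.
Use the vis-viva equation v² = GM(2/r − 1/a) with a = (rₚ + rₐ)/2 = (4.635e+08 + 4.74e+09)/2 = 2.60175e+09 m.
vₚ = √(GM · (2/rₚ − 1/a)) = √(2.724e+17 · (2/4.635e+08 − 1/2.60175e+09)) m/s ≈ 3.272e+04 m/s = 32.72 km/s.
vₐ = √(GM · (2/rₐ − 1/a)) = √(2.724e+17 · (2/4.74e+09 − 1/2.60175e+09)) m/s ≈ 3200 m/s = 3.2 km/s.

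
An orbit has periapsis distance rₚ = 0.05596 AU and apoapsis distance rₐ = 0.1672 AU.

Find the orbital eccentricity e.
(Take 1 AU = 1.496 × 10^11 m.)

Convert to SI: rₚ = 0.05596 AU = 8.37162e+09 m; rₐ = 0.1672 AU = 2.50131e+10 m.
e = (rₐ − rₚ) / (rₐ + rₚ).
e = (2.50131e+10 − 8.37162e+09) / (2.50131e+10 + 8.37162e+09) = 1.66415e+10 / 3.33847e+10 ≈ 0.4985.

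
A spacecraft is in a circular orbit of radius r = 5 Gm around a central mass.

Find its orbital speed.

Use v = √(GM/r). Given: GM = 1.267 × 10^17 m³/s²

Convert to SI: r = 5 Gm = 5e+09 m.
For a circular orbit, gravity supplies the centripetal force, so v = √(GM / r).
v = √(1.267e+17 / 5e+09) m/s ≈ 5034 m/s = 5.034 km/s.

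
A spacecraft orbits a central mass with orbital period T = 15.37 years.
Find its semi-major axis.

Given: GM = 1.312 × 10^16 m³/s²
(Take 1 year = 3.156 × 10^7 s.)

Convert to SI: T = 15.37 years = 4.85077e+08 s.
Invert Kepler's third law: a = (GM · T² / (4π²))^(1/3).
Substituting T = 4.85077e+08 s and GM = 1.312e+16 m³/s²:
a = (1.312e+16 · (4.85077e+08)² / (4π²))^(1/3) m
a ≈ 4.276e+10 m = 42.76 Gm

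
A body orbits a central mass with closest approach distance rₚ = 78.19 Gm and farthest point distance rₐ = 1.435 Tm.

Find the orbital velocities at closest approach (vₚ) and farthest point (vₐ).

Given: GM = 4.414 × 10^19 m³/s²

Convert to SI: rₚ = 78.19 Gm = 7.819e+10 m; rₐ = 1.435 Tm = 1.435e+12 m.
Use the vis-viva equation v² = GM(2/r − 1/a) with a = (rₚ + rₐ)/2 = (7.819e+10 + 1.435e+12)/2 = 7.56595e+11 m.
vₚ = √(GM · (2/rₚ − 1/a)) = √(4.414e+19 · (2/7.819e+10 − 1/7.56595e+11)) m/s ≈ 3.272e+04 m/s = 32.72 km/s.
vₐ = √(GM · (2/rₐ − 1/a)) = √(4.414e+19 · (2/1.435e+12 − 1/7.56595e+11)) m/s ≈ 1783 m/s = 1.783 km/s.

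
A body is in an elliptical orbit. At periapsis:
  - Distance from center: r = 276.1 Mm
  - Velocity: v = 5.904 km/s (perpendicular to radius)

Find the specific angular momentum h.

Convert to SI: r = 276.1 Mm = 2.761e+08 m; v = 5.904 km/s = 5904 m/s.
With v perpendicular to r, h = r · v.
h = 2.761e+08 · 5904 m²/s ≈ 1.63e+12 m²/s.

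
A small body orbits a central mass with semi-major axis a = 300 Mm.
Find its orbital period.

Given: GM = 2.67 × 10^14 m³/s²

Convert to SI: a = 300 Mm = 3e+08 m.
Kepler's third law: T = 2π √(a³ / GM).
Substituting a = 3e+08 m and GM = 2.67e+14 m³/s²:
T = 2π √((3e+08)³ / 2.67e+14) s
T ≈ 1.998e+06 s = 23.13 days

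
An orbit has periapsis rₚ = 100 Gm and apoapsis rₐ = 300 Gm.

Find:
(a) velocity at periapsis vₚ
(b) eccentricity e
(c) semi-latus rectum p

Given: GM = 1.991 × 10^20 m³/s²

Convert to SI: rₚ = 100 Gm = 1e+11 m; rₐ = 300 Gm = 3e+11 m.
(a) With a = (rₚ + rₐ)/2 = 2e+11 m, vₚ = √(GM (2/rₚ − 1/a)) = √(1.991e+20 · (2/1e+11 − 1/2e+11)) m/s ≈ 5.465e+04 m/s
(b) e = (rₐ − rₚ)/(rₐ + rₚ) = (3e+11 − 1e+11)/(3e+11 + 1e+11) ≈ 0.5
(c) From a = (rₚ + rₐ)/2 = 2e+11 m and e = (rₐ − rₚ)/(rₐ + rₚ) = 0.5, p = a(1 − e²) = 2e+11 · (1 − (0.5)²) ≈ 1.5e+11 m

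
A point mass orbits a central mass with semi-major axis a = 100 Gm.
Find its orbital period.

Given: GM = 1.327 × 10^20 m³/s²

Convert to SI: a = 100 Gm = 1e+11 m.
Kepler's third law: T = 2π √(a³ / GM).
Substituting a = 1e+11 m and GM = 1.327e+20 m³/s²:
T = 2π √((1e+11)³ / 1.327e+20) s
T ≈ 1.725e+07 s = 199.6 days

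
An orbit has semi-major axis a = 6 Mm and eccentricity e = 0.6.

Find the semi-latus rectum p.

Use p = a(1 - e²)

Convert to SI: a = 6 Mm = 6e+06 m.
p = a (1 − e²).
p = 6e+06 · (1 − (0.6)²) = 6e+06 · 0.64 ≈ 3.84e+06 m = 3.84 Mm.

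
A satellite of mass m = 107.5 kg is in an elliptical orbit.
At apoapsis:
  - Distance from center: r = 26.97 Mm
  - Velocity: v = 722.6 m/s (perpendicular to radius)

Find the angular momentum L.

Convert to SI: r = 26.97 Mm = 2.697e+07 m.
Since v is perpendicular to r, L = m · v · r.
L = 107.5 · 722.6 · 2.697e+07 kg·m²/s ≈ 2.095e+12 kg·m²/s.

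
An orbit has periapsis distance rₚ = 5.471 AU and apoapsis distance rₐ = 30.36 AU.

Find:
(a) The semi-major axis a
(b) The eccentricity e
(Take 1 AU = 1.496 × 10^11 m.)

Convert to SI: rₚ = 5.471 AU = 8.18462e+11 m; rₐ = 30.36 AU = 4.54186e+12 m.
(a) a = (rₚ + rₐ) / 2 = (8.18462e+11 + 4.54186e+12) / 2 ≈ 2.68e+12 m = 17.92 AU.
(b) e = (rₐ − rₚ) / (rₐ + rₚ) = (4.54186e+12 − 8.18462e+11) / (4.54186e+12 + 8.18462e+11) ≈ 0.6946.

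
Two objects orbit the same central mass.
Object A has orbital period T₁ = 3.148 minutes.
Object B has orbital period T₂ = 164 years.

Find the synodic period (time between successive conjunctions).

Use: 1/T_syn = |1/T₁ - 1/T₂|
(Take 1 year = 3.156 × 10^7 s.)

Convert to SI: T₁ = 3.148 minutes = 188.88 s; T₂ = 164 years = 5.17584e+09 s.
T_syn = |T₁ · T₂ / (T₁ − T₂)|.
T_syn = |188.88 · 5.17584e+09 / (188.88 − 5.17584e+09)| s ≈ 188.9 s = 3.148 minutes.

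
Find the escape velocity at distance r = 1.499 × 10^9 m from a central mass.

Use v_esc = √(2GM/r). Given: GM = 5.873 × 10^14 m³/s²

Escape velocity comes from setting total energy to zero: ½v² − GM/r = 0 ⇒ v_esc = √(2GM / r).
v_esc = √(2 · 5.873e+14 / 1.499e+09) m/s ≈ 885.2 m/s = 885.2 m/s.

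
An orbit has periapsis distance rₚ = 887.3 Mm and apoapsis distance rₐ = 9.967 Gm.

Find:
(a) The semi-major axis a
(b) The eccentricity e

Convert to SI: rₚ = 887.3 Mm = 8.873e+08 m; rₐ = 9.967 Gm = 9.967e+09 m.
(a) a = (rₚ + rₐ) / 2 = (8.873e+08 + 9.967e+09) / 2 ≈ 5.427e+09 m = 5.427 Gm.
(b) e = (rₐ − rₚ) / (rₐ + rₚ) = (9.967e+09 − 8.873e+08) / (9.967e+09 + 8.873e+08) ≈ 0.8365.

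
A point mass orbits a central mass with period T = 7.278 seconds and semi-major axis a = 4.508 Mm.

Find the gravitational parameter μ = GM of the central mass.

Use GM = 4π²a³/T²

Convert to SI: a = 4.508 Mm = 4.508e+06 m.
GM = 4π² · a³ / T².
GM = 4π² · (4.508e+06)³ / (7.278)² m³/s² ≈ 6.828e+19 m³/s² = 6.828 × 10^19 m³/s².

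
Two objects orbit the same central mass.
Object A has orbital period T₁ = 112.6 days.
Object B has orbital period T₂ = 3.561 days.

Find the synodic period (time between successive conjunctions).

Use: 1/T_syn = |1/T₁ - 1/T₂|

Convert to SI: T₁ = 112.6 days = 9.72864e+06 s; T₂ = 3.561 days = 307670 s.
T_syn = |T₁ · T₂ / (T₁ − T₂)|.
T_syn = |9.72864e+06 · 307670 / (9.72864e+06 − 307670)| s ≈ 3.177e+05 s = 3.677 days.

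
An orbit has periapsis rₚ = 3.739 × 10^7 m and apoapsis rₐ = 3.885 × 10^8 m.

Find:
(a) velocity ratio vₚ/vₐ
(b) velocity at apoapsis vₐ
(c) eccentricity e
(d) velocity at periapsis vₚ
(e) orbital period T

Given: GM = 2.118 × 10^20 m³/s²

(a) Conservation of angular momentum (rₚvₚ = rₐvₐ) gives vₚ/vₐ = rₐ/rₚ = 3.885e+08/3.739e+07 ≈ 10.39
(b) With a = (rₚ + rₐ)/2 = 2.12945e+08 m, vₐ = √(GM (2/rₐ − 1/a)) = √(2.118e+20 · (2/3.885e+08 − 1/2.12945e+08)) m/s ≈ 3.094e+05 m/s
(c) e = (rₐ − rₚ)/(rₐ + rₚ) = (3.885e+08 − 3.739e+07)/(3.885e+08 + 3.739e+07) ≈ 0.8244
(d) With a = (rₚ + rₐ)/2 = 2.12945e+08 m, vₚ = √(GM (2/rₚ − 1/a)) = √(2.118e+20 · (2/3.739e+07 − 1/2.12945e+08)) m/s ≈ 3.215e+06 m/s
(e) With a = (rₚ + rₐ)/2 = 2.12945e+08 m, T = 2π √(a³/GM) = 2π √((2.12945e+08)³/2.118e+20) s ≈ 1342 s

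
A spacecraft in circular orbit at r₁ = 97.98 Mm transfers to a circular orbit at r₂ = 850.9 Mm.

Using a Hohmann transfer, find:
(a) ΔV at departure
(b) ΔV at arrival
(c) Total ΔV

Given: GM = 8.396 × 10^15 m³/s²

Convert to SI: r₁ = 97.98 Mm = 9.798e+07 m; r₂ = 850.9 Mm = 8.509e+08 m.
Transfer semi-major axis: a_t = (r₁ + r₂)/2 = (9.798e+07 + 8.509e+08)/2 = 4.7444e+08 m.
Circular speeds: v₁ = √(GM/r₁) = 9256.94 m/s, v₂ = √(GM/r₂) = 3141.21 m/s.
Transfer speeds (vis-viva v² = GM(2/r − 1/a_t)): v₁ᵗ = 12397 m/s, v₂ᵗ = 1427.5 m/s.
(a) ΔV₁ = |v₁ᵗ − v₁| ≈ 3140 m/s = 3.14 km/s.
(b) ΔV₂ = |v₂ − v₂ᵗ| ≈ 1714 m/s = 1.714 km/s.
(c) ΔV_total = ΔV₁ + ΔV₂ ≈ 4854 m/s = 4.854 km/s.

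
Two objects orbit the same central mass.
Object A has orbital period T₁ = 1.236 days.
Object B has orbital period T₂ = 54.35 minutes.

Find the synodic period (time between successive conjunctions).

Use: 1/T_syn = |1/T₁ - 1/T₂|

Convert to SI: T₁ = 1.236 days = 106790 s; T₂ = 54.35 minutes = 3261 s.
T_syn = |T₁ · T₂ / (T₁ − T₂)|.
T_syn = |106790 · 3261 / (106790 − 3261)| s ≈ 3364 s = 56.06 minutes.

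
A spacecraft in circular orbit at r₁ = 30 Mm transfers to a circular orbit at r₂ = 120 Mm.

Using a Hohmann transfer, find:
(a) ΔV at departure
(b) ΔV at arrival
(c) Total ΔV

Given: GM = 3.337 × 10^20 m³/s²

Convert to SI: r₁ = 30 Mm = 3e+07 m; r₂ = 120 Mm = 1.2e+08 m.
Transfer semi-major axis: a_t = (r₁ + r₂)/2 = (3e+07 + 1.2e+08)/2 = 7.5e+07 m.
Circular speeds: v₁ = √(GM/r₁) = 3.33517e+06 m/s, v₂ = √(GM/r₂) = 1.66758e+06 m/s.
Transfer speeds (vis-viva v² = GM(2/r − 1/a_t)): v₁ᵗ = 4.21869e+06 m/s, v₂ᵗ = 1.05467e+06 m/s.
(a) ΔV₁ = |v₁ᵗ − v₁| ≈ 8.835e+05 m/s = 883.5 km/s.
(b) ΔV₂ = |v₂ − v₂ᵗ| ≈ 6.129e+05 m/s = 612.9 km/s.
(c) ΔV_total = ΔV₁ + ΔV₂ ≈ 1.496e+06 m/s = 1496 km/s.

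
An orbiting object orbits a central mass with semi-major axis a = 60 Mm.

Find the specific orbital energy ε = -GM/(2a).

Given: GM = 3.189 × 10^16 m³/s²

Convert to SI: a = 60 Mm = 6e+07 m.
ε = −GM / (2a).
ε = −3.189e+16 / (2 · 6e+07) J/kg ≈ -2.658e+08 J/kg = -265.8 MJ/kg.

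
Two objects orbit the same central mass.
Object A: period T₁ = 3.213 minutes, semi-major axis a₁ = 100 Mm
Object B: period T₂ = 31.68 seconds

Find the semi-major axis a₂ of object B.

Convert to SI: T₁ = 3.213 minutes = 192.78 s; a₁ = 100 Mm = 1e+08 m.
Kepler's third law: (T₁/T₂)² = (a₁/a₂)³ ⇒ a₂ = a₁ · (T₂/T₁)^(2/3).
T₂/T₁ = 31.68 / 192.78 = 0.164332.
a₂ = 1e+08 · (0.164332)^(2/3) m ≈ 3e+07 m = 30 Mm.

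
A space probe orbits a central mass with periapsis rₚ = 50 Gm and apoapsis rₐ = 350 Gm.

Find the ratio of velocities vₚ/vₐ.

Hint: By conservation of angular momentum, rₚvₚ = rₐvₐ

Convert to SI: rₚ = 50 Gm = 5e+10 m; rₐ = 350 Gm = 3.5e+11 m.
Conservation of angular momentum gives rₚvₚ = rₐvₐ, so vₚ/vₐ = rₐ/rₚ.
vₚ/vₐ = 3.5e+11 / 5e+10 ≈ 7.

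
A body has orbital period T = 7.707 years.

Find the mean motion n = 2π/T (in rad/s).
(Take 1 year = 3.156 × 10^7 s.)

Convert to SI: T = 7.707 years = 2.43233e+08 s.
n = 2π / T.
n = 2π / 2.43233e+08 s ≈ 2.583e-08 rad/s.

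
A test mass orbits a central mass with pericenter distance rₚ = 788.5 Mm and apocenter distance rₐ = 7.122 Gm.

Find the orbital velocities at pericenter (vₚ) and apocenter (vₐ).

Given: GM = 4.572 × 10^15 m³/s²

Convert to SI: rₚ = 788.5 Mm = 7.885e+08 m; rₐ = 7.122 Gm = 7.122e+09 m.
Use the vis-viva equation v² = GM(2/r − 1/a) with a = (rₚ + rₐ)/2 = (7.885e+08 + 7.122e+09)/2 = 3.95525e+09 m.
vₚ = √(GM · (2/rₚ − 1/a)) = √(4.572e+15 · (2/7.885e+08 − 1/3.95525e+09)) m/s ≈ 3231 m/s = 3.231 km/s.
vₐ = √(GM · (2/rₐ − 1/a)) = √(4.572e+15 · (2/7.122e+09 − 1/3.95525e+09)) m/s ≈ 357.7 m/s = 357.7 m/s.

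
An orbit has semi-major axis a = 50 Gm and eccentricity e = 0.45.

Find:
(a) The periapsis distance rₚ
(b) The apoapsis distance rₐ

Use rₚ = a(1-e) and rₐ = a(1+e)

Convert to SI: a = 50 Gm = 5e+10 m.
(a) rₚ = a(1 − e) = 5e+10 · (1 − 0.45) = 5e+10 · 0.55 ≈ 2.75e+10 m = 27.5 Gm.
(b) rₐ = a(1 + e) = 5e+10 · (1 + 0.45) = 5e+10 · 1.45 ≈ 7.25e+10 m = 72.5 Gm.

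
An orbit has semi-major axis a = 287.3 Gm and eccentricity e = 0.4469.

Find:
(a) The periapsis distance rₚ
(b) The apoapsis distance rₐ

Convert to SI: a = 287.3 Gm = 2.873e+11 m.
(a) rₚ = a(1 − e) = 2.873e+11 · (1 − 0.4469) = 2.873e+11 · 0.5531 ≈ 1.589e+11 m = 158.9 Gm.
(b) rₐ = a(1 + e) = 2.873e+11 · (1 + 0.4469) = 2.873e+11 · 1.4469 ≈ 4.157e+11 m = 415.7 Gm.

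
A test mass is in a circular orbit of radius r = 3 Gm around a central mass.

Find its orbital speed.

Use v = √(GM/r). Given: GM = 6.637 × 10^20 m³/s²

Convert to SI: r = 3 Gm = 3e+09 m.
For a circular orbit, gravity supplies the centripetal force, so v = √(GM / r).
v = √(6.637e+20 / 3e+09) m/s ≈ 4.704e+05 m/s = 470.4 km/s.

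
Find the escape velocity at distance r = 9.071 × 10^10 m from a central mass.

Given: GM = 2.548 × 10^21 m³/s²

Escape velocity comes from setting total energy to zero: ½v² − GM/r = 0 ⇒ v_esc = √(2GM / r).
v_esc = √(2 · 2.548e+21 / 9.071e+10) m/s ≈ 2.37e+05 m/s = 237 km/s.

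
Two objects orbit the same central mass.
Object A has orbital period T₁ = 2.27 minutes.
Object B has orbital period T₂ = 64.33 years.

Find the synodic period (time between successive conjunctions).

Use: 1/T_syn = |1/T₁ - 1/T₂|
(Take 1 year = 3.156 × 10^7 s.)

Convert to SI: T₁ = 2.27 minutes = 136.2 s; T₂ = 64.33 years = 2.03025e+09 s.
T_syn = |T₁ · T₂ / (T₁ − T₂)|.
T_syn = |136.2 · 2.03025e+09 / (136.2 − 2.03025e+09)| s ≈ 136.2 s = 2.27 minutes.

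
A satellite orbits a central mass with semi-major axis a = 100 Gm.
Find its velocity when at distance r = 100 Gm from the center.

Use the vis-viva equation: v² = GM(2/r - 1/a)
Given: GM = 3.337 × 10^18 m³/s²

Convert to SI: a = 100 Gm = 1e+11 m; r = 100 Gm = 1e+11 m.
Vis-viva: v = √(GM · (2/r − 1/a)).
2/r − 1/a = 2/1e+11 − 1/1e+11 = 1e-11 m⁻¹.
v = √(3.337e+18 · 1e-11) m/s ≈ 5777 m/s = 5.777 km/s.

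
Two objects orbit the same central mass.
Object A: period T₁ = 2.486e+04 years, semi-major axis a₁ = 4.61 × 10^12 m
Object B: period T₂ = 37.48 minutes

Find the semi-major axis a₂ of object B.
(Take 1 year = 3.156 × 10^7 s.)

Convert to SI: T₁ = 2.486e+04 years = 7.84582e+11 s; T₂ = 37.48 minutes = 2248.8 s.
Kepler's third law: (T₁/T₂)² = (a₁/a₂)³ ⇒ a₂ = a₁ · (T₂/T₁)^(2/3).
T₂/T₁ = 2248.8 / 7.84582e+11 = 2.86624e-09.
a₂ = 4.61e+12 · (2.86624e-09)^(2/3) m ≈ 9.302e+06 m = 9.302 × 10^6 m.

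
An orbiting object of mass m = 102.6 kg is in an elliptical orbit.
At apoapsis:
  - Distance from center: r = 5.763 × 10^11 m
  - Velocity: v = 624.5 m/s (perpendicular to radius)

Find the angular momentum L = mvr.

Since v is perpendicular to r, L = m · v · r.
L = 102.6 · 624.5 · 5.763e+11 kg·m²/s ≈ 3.693e+16 kg·m²/s.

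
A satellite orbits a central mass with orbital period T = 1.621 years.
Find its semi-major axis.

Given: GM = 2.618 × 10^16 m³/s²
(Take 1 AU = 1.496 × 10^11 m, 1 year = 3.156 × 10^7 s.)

Convert to SI: T = 1.621 years = 5.11588e+07 s.
Invert Kepler's third law: a = (GM · T² / (4π²))^(1/3).
Substituting T = 5.11588e+07 s and GM = 2.618e+16 m³/s²:
a = (2.618e+16 · (5.11588e+07)² / (4π²))^(1/3) m
a ≈ 1.202e+10 m = 0.08033 AU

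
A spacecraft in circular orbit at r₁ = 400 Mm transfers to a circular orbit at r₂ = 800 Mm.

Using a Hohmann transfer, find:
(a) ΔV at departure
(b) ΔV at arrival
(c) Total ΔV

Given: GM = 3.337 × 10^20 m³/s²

Convert to SI: r₁ = 400 Mm = 4e+08 m; r₂ = 800 Mm = 8e+08 m.
Transfer semi-major axis: a_t = (r₁ + r₂)/2 = (4e+08 + 8e+08)/2 = 6e+08 m.
Circular speeds: v₁ = √(GM/r₁) = 913373 m/s, v₂ = √(GM/r₂) = 645852 m/s.
Transfer speeds (vis-viva v² = GM(2/r − 1/a_t)): v₁ᵗ = 1.05467e+06 m/s, v₂ᵗ = 527336 m/s.
(a) ΔV₁ = |v₁ᵗ − v₁| ≈ 1.413e+05 m/s = 141.3 km/s.
(b) ΔV₂ = |v₂ − v₂ᵗ| ≈ 1.185e+05 m/s = 118.5 km/s.
(c) ΔV_total = ΔV₁ + ΔV₂ ≈ 2.598e+05 m/s = 259.8 km/s.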